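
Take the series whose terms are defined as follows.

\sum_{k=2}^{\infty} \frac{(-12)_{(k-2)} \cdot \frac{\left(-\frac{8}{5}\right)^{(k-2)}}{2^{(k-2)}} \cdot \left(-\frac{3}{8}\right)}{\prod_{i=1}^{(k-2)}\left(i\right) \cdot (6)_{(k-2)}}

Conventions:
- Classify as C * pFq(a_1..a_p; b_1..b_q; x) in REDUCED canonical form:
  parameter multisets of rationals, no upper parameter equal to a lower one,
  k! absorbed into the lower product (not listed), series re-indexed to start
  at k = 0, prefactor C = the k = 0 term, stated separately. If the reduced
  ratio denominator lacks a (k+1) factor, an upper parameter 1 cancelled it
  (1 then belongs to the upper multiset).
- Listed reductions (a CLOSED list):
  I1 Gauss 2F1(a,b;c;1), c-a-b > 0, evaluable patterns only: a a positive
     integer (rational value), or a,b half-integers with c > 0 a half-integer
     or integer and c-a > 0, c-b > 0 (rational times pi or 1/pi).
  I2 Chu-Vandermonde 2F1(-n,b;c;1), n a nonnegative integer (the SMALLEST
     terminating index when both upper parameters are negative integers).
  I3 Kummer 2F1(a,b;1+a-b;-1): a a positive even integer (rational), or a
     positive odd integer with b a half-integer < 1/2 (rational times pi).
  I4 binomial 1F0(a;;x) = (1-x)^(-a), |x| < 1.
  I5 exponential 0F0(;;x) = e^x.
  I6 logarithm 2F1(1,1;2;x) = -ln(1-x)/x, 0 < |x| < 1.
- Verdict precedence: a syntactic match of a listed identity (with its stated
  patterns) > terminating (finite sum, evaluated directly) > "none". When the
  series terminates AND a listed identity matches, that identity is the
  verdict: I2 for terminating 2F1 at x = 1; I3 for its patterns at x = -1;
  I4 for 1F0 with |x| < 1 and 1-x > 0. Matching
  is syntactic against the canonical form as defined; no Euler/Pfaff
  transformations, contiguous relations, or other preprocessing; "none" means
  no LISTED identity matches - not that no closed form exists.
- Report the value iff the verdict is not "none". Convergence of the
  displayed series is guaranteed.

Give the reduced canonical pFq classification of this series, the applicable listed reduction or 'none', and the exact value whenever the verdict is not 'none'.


Structural cue: from the first term -\frac{3}{8}: the product of the first k integers (prefactor -3/8) is k!.
Term ratio: r(k) = -\frac{4}{5} * (k-12) / [(k+6) (k+1)] - rational in k. x = -\frac{4}{5}; t_0 = -\frac{3}{8}; negate the roots.

x = -\frac{4}{5} here; the reduced form reads 1F1, upper {-12}, lower {6}, C = -\frac{3}{8}. Verdict: terminating - the sum ends at index 12 because -12 is a negative integer; exact evaluation follows. Exact value: -\frac{709753306216069501}{471124951171875000}.


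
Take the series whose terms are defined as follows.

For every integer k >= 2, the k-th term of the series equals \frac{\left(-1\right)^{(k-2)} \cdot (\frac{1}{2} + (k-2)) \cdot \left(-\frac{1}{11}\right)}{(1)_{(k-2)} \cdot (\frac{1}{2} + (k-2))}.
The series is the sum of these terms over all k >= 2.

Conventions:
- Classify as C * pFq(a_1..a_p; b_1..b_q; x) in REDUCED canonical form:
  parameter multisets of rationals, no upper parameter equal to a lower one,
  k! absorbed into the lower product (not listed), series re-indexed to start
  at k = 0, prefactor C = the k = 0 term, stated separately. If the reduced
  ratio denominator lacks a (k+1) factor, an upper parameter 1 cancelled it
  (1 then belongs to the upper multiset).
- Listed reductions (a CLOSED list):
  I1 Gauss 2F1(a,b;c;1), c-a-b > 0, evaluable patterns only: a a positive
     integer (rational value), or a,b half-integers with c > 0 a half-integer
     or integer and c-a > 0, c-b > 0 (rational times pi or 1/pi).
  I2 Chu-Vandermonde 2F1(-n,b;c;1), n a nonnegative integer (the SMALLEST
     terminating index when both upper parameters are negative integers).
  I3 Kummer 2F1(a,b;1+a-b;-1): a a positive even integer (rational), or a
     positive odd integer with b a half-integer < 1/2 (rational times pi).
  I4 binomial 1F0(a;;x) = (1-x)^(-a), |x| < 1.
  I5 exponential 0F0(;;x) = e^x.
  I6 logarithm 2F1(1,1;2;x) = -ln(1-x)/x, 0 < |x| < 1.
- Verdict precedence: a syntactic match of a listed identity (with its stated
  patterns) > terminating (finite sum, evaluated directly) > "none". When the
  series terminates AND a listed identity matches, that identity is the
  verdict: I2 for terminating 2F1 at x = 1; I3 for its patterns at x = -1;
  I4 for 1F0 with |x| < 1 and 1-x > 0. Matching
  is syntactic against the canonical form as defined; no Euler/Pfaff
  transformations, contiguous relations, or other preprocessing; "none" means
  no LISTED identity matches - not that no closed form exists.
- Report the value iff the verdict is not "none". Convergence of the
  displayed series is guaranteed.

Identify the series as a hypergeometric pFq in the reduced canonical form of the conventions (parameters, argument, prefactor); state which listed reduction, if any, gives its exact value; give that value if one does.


At argument -1: a 0F0 with upper {-}, lower {-}, scaled by C = -\frac{1}{11}. Verdict (x = -1): exponential (I5) applies (the 0F0 exponential series at x = -1). Sum: \left(-\frac{1}{11}\right) \cdot e^{-1}.

Key observation: with t_0 = -\frac{1}{11}, striking the common factor k + 1/2 reduces the term (C = -1/11).
Consecutive-term ratio: r(k) = -1 * 1 / [(k+1)] - rational in k. x = -1; t_0 = -\frac{1}{11}; negate the roots.


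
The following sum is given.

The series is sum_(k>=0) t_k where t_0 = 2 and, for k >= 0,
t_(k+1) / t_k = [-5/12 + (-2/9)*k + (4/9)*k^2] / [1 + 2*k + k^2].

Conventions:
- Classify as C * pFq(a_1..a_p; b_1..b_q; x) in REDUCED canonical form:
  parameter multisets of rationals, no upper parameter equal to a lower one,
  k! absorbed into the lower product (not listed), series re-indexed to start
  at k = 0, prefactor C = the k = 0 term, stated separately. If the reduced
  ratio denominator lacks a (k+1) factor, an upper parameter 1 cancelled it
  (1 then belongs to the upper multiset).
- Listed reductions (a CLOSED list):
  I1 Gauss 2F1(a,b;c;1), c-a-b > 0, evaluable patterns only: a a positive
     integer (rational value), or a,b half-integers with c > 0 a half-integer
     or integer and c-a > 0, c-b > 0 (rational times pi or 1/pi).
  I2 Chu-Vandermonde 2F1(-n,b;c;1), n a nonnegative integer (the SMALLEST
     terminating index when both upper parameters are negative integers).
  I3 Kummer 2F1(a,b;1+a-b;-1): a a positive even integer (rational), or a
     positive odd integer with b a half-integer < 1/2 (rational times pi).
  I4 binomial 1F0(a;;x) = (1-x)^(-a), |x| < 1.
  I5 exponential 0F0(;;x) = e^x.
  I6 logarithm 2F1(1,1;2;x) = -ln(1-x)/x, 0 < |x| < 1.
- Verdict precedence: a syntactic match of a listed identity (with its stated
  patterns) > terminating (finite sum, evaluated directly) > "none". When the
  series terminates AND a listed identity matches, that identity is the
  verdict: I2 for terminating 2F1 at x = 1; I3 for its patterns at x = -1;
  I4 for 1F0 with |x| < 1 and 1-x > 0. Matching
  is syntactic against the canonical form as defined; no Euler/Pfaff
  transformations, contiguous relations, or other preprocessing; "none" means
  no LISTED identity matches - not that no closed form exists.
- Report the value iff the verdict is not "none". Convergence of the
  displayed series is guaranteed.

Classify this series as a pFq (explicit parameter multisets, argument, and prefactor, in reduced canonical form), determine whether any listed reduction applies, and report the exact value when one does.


At argument 4/9: a 2F1 with upper {-5/4, 3/4}, lower {1}, scaled by C = 2. Verdict: none (x = 4/9): each listed identity misses the multisets {-5/4, 3/4} ; {1}.

The tell: t_0 = 2 here, and the expanded ratio factors over Q; C = 2, x = 4/9, roots give parameters.
Consecutive-term ratio: r(k) = (4/9) * (k-5/4) (k+3/4) / [(k+1) (k+1)] ; factor over Q: parameters, x = (4/9), and C = 2.


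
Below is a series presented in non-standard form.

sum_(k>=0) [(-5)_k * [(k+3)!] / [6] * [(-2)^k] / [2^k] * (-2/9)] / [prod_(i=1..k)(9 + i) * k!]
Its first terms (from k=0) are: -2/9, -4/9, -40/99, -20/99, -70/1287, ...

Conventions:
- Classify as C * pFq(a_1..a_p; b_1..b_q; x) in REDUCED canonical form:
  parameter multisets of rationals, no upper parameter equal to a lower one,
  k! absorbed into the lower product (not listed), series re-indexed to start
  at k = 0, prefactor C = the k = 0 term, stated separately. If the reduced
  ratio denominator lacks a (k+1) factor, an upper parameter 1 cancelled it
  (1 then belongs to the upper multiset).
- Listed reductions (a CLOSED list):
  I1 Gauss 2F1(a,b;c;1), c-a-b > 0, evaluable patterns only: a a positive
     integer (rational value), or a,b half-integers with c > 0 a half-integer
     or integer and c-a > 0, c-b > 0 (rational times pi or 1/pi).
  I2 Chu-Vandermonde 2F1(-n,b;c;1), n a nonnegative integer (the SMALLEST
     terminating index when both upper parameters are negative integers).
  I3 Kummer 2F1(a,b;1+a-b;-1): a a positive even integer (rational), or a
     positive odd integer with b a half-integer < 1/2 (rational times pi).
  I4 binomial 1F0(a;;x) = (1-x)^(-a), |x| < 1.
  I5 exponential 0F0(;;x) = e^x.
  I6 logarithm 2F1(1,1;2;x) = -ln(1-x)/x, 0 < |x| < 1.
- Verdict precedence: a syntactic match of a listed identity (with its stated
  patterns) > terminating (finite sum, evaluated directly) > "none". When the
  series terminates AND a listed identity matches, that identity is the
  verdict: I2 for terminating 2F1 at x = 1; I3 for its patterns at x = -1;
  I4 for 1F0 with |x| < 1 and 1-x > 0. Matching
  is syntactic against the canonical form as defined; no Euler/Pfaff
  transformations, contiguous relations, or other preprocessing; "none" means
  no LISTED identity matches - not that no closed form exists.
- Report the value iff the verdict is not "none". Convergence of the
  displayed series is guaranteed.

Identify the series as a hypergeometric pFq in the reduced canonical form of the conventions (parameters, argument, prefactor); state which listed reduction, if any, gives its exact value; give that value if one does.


The tell: from the first term -2/9: the factorial ratio (prefactor -2/9) (k+a-1)!/(a-1)! is a rising factorial (a)_k.
Consecutive-term ratio: r(k) = (-1) * (k-5) (k+4) / [(k+10) (k+1)] - poly over poly, x = (-1) from leading terms; C = -2/9 at k = 0.

Classification (C = -2/9): 2F1 with upper {-5, 4}, lower {10}, argument x = -1. Verdict (x = -1): the Kummer evaluation I3 applies (x = -1; c = 10 equals 1+a-b for upper {-5, 4}: listed pattern). Exact value: -4/3.


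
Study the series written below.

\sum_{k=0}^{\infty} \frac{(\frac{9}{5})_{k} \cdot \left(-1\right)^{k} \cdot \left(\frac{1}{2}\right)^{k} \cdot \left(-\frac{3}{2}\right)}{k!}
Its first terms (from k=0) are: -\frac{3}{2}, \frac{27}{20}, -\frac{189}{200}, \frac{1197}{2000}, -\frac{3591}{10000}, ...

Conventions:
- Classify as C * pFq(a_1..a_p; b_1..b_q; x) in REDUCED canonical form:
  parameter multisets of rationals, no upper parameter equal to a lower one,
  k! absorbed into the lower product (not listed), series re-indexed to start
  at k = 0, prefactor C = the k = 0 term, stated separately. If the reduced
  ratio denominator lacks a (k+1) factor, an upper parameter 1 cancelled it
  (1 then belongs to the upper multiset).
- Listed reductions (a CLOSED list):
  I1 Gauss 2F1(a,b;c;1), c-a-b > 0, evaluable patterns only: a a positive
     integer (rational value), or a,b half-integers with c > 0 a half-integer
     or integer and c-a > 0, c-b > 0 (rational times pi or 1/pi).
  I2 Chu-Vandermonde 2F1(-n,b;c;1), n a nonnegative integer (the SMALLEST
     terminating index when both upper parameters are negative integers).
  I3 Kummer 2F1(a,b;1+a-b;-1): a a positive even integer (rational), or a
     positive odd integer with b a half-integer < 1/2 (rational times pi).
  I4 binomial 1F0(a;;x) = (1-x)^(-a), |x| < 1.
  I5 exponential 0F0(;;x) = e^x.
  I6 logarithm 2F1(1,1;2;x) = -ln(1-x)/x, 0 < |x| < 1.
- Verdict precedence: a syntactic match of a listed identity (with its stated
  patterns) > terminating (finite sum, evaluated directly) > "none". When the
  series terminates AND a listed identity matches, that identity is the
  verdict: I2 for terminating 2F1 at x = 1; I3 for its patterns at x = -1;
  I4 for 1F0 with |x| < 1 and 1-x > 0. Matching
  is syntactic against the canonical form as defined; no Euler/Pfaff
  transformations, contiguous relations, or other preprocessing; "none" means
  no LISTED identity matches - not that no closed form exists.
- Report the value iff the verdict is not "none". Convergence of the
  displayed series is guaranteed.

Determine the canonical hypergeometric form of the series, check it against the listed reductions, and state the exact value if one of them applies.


First insight: with t_0 = -\frac{3}{2}, the (-1)^k factor (prefactor -3/2) folds into the argument's sign.
Step ratio: r(k) = -\frac{1}{2} * (k+\frac{9}{5}) / [(k+1)] - poly over poly, x = -\frac{1}{2} from leading terms; C = -\frac{3}{2} at k = 0.

Classification (C = -\frac{3}{2}): 1F0 with upper {\frac{9}{5}}, lower {-}, argument x = -\frac{1}{2}. Verdict: binomial (I4) fires (the 1F0 binomial series: exponent -9/5, x = -\frac{1}{2}). Hence: \left(-\frac{3}{2}\right) \cdot \left(\frac{3}{2}\right)^{-\frac{9}{5}}.


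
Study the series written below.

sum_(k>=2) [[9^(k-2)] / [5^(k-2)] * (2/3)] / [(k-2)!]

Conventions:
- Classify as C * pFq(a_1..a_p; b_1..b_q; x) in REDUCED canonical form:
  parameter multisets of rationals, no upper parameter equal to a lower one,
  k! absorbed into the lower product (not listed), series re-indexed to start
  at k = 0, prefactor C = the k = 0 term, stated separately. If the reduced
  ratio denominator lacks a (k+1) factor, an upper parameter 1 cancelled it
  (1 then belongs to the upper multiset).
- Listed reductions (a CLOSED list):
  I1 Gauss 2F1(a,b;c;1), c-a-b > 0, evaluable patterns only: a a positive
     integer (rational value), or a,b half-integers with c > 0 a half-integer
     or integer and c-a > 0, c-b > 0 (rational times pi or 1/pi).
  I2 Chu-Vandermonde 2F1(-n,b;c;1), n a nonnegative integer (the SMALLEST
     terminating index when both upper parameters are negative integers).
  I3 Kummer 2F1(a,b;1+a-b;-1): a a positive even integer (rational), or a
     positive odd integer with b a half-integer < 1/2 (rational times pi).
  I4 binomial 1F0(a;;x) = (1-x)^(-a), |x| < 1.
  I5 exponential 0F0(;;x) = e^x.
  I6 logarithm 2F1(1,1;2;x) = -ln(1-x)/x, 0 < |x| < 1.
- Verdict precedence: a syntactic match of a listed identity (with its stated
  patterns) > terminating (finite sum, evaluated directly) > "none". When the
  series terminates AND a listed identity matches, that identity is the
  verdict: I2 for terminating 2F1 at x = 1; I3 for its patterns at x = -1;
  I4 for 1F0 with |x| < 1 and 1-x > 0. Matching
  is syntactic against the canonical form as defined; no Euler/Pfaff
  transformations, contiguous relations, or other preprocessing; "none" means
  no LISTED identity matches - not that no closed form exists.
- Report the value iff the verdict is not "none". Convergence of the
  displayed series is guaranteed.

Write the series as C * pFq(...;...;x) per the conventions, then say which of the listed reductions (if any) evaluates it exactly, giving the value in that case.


With C = 2/3: the canonical form is 0F0(-; -; 9/5). Verdict at x = 9/5: the exponential series (I5) matches (the 0F0 exponential series at x = 9/5). Exact value: (2/3) * e^(9/5).

Key observation: x = (9/5) and the two geometric factors (C = 2/3) combine into one argument.
Step ratio: r(k) = (9/5) * 1 / [(k+1)] - poly over poly, x = (9/5) from leading terms; C = 2/3 at k = 0.


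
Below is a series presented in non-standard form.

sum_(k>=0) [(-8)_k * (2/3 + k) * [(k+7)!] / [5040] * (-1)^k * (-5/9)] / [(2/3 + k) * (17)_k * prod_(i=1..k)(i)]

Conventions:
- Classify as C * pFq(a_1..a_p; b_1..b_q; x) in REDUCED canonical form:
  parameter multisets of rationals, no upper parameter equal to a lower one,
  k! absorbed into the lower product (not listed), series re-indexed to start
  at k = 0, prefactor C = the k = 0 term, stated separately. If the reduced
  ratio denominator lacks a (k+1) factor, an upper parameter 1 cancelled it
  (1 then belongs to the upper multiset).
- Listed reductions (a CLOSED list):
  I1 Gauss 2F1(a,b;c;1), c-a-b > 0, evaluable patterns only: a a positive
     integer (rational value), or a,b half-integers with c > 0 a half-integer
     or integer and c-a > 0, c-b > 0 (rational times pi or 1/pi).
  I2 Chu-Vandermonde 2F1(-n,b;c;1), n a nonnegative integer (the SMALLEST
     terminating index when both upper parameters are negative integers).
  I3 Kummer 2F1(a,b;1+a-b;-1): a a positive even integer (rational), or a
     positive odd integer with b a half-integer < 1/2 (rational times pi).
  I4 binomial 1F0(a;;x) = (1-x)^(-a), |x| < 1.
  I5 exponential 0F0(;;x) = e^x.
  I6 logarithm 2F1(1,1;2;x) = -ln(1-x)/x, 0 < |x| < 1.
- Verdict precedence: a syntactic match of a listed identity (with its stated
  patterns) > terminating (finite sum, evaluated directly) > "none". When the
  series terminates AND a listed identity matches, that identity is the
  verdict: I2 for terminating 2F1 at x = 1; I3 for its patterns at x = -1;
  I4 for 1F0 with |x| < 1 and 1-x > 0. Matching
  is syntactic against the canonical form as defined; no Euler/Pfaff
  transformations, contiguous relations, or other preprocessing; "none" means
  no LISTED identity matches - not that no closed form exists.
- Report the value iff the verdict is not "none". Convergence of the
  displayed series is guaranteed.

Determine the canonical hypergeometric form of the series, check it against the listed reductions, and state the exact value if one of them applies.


At argument -1: a 2F1 with upper {-8, 8}, lower {17}, scaled by C = -5/9. Verdict: Kummer (I3) matches (x = -1; c = 17 equals 1+a-b for upper {-8, 8}: listed pattern). Hence: -130/9.

Structural cue: t_0 = -5/9 here, and the product of the first k integers (prefactor -5/9) is k!.
Term ratio: r(k) = (-1) * (k-8) (k+8) / [(k+17) (k+1)] - rational in k, leading ratio (-1); with t_0 = -5/9, classification follows.


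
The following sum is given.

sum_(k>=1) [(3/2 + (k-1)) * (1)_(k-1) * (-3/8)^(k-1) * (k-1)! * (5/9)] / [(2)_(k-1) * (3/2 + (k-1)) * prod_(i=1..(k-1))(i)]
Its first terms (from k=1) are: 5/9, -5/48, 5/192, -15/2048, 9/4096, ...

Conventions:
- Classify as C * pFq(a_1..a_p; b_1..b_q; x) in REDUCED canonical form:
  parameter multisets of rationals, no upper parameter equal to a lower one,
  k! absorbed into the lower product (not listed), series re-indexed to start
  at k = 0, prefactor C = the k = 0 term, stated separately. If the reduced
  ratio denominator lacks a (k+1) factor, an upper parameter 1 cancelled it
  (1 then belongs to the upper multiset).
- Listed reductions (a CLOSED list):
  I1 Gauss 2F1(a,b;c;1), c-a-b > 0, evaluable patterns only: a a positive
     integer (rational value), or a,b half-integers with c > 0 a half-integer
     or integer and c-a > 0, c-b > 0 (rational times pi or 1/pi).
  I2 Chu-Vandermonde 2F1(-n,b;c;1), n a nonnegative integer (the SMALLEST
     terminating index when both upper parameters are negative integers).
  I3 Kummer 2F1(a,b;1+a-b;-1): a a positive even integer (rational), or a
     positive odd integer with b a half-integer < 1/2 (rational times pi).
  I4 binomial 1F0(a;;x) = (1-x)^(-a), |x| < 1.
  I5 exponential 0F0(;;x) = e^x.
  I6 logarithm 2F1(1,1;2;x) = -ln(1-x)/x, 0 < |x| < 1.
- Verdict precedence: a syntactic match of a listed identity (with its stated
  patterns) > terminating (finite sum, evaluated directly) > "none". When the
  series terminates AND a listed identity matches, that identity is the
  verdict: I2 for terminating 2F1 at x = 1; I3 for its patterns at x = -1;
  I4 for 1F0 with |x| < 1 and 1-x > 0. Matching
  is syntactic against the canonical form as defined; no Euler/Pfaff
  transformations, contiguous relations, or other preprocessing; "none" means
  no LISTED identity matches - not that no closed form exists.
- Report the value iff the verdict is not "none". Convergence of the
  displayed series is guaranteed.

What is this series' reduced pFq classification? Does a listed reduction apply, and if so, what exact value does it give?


Canonical form: C = 5/9 times 2F1 with upper {1, 1}, lower {2}, x = -3/8. Verdict: the I6 logarithm reduction fires (the logarithm: parameters (1,1;2), x = -3/8). Value: (40/27) * ln(11/8).

First insight: t_0 being 5/9, the product of the first k integers (prefactor 5/9) is k!.
Consecutive-term ratio: r(k) = (-3/8) * (k+1) (k+1) / [(k+2) (k+1)] - poly over poly, x = (-3/8) from leading terms; C = 5/9 at k = 0.


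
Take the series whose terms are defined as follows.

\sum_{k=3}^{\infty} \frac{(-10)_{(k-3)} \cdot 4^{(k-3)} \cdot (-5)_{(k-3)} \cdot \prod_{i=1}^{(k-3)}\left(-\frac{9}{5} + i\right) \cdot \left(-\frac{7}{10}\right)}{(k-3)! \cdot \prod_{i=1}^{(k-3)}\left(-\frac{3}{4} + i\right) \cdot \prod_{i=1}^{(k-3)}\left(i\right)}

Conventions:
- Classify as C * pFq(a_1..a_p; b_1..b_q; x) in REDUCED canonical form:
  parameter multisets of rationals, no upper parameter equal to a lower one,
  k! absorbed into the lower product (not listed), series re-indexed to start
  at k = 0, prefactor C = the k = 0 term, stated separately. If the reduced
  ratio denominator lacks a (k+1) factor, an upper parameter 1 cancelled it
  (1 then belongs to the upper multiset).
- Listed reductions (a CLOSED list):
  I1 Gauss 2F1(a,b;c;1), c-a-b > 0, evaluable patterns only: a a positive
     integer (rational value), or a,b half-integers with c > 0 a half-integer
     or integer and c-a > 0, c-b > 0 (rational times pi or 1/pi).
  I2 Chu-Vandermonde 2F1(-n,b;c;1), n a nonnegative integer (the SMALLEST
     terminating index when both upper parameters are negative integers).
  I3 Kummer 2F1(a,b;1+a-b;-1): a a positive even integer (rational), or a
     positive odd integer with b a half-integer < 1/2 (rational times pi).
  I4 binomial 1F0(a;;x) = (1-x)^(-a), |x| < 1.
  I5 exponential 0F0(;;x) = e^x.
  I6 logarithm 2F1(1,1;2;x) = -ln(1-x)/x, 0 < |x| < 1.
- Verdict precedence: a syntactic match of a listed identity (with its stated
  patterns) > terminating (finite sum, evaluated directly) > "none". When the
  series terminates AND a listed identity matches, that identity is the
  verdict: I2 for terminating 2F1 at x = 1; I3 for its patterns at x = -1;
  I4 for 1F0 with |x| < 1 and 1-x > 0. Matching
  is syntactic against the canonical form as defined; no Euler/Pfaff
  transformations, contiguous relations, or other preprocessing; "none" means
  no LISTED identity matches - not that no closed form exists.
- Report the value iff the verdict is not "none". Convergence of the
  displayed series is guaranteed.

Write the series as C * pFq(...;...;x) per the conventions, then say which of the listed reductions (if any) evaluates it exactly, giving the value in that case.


Key observation: t_0 = -\frac{7}{10} here, and the lower running product (C = -7/10) is a rising factorial.
Step ratio: r(k) = 4 * (k-10) (k-5) (k-\frac{4}{5}) / [(k+\frac{1}{4}) (k+1) (k+1)] - rational in k, leading ratio 4; with t_0 = -\frac{7}{10}, classification follows.

At argument 4: a 3F2 with upper {-10, -5, -\frac{4}{5}}, lower {\frac{1}{4}, 1}, scaled by C = -\frac{7}{10}. Verdict: terminating - upper parameter -5 makes this a finite sum (last index 5), evaluated exactly. Exact value: \frac{2680606988829}{34531250}.


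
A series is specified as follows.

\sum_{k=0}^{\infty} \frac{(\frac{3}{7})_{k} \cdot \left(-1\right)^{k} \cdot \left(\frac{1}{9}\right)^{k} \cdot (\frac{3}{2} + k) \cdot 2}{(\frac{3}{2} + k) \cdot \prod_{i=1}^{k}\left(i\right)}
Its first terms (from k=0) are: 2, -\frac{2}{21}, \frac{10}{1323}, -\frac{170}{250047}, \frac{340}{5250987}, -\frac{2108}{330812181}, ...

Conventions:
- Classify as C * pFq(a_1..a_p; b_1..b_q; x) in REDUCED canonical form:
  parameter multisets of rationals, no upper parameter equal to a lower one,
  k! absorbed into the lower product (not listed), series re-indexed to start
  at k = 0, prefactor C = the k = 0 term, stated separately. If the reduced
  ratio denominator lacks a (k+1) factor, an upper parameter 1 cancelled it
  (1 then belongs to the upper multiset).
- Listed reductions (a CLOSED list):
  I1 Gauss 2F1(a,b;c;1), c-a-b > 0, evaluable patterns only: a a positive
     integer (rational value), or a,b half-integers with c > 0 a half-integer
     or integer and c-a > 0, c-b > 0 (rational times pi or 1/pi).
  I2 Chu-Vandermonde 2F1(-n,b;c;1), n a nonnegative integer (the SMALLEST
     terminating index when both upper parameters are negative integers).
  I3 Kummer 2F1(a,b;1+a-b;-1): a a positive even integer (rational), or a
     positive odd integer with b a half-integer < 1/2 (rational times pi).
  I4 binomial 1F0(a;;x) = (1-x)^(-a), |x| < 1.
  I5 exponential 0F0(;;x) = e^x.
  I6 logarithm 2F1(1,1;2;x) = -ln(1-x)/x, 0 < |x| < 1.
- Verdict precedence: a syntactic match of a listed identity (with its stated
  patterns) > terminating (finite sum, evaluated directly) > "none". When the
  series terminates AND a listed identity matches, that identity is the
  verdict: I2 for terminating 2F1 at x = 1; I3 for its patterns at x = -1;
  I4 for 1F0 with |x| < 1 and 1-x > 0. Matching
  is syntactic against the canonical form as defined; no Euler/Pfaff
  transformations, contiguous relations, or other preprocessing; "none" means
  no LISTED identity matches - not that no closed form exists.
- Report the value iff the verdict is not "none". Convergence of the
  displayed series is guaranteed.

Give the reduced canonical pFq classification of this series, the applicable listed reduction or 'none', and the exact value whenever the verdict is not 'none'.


Classification (C = 2): 1F0 with upper {\frac{3}{7}}, lower {-}, argument x = -\frac{1}{9}. Verdict (x = -\frac{1}{9}): the binomial series (I4) applies (the 1F0 binomial series: exponent -3/7, x = -\frac{1}{9}). Exact value: 2 \cdot \left(\frac{10}{9}\right)^{-\frac{3}{7}}.

The tell: from the first term 2: the product of the first k integers (C = 2) is k!.
Adjacent-term ratio: r(k) = -\frac{1}{9} * (k+\frac{3}{7}) / [(k+1)] - rational; roots negated = parameters, x = -\frac{1}{9}, C = 2.


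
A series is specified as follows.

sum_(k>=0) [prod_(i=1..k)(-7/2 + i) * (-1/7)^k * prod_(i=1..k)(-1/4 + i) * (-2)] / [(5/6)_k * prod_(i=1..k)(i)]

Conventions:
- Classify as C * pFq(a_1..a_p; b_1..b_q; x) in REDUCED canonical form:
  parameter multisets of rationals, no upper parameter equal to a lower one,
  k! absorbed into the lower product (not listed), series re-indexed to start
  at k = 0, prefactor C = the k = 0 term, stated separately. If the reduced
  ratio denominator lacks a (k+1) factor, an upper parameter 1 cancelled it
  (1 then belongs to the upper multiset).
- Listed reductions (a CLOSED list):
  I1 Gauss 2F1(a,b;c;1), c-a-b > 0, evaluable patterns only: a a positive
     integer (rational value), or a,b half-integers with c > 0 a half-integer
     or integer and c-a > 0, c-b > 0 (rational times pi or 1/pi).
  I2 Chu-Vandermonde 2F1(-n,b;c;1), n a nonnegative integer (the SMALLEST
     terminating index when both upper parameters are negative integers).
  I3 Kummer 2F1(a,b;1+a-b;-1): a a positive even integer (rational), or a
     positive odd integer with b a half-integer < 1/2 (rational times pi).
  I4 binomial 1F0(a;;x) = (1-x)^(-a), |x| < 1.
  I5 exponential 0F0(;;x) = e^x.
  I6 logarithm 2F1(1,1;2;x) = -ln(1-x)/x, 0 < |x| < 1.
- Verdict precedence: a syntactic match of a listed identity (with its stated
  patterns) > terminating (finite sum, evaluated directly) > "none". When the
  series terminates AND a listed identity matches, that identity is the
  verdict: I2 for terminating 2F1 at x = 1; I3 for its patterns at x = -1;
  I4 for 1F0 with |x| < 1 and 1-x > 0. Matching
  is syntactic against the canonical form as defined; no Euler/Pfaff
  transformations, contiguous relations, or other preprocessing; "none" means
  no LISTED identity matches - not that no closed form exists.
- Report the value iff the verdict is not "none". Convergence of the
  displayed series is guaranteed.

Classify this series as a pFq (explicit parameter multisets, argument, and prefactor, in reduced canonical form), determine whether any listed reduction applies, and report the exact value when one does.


First insight: t_0 = -2 here, and the running product (C = -2) telescopes to a rising factorial.
Consecutive-term ratio: r(k) = (-1/7) * (k-5/2) (k+3/4) / [(k+5/6) (k+1)] - rational in k. x = (-1/7); t_0 = -2; negate the roots.

Classification (C = -2): 2F1 with upper {-5/2, 3/4}, lower {5/6}, argument x = -1/7. Verdict: none. Every listed pattern misses the 2F1 form at -1/7, upper {-5/2, 3/4}.


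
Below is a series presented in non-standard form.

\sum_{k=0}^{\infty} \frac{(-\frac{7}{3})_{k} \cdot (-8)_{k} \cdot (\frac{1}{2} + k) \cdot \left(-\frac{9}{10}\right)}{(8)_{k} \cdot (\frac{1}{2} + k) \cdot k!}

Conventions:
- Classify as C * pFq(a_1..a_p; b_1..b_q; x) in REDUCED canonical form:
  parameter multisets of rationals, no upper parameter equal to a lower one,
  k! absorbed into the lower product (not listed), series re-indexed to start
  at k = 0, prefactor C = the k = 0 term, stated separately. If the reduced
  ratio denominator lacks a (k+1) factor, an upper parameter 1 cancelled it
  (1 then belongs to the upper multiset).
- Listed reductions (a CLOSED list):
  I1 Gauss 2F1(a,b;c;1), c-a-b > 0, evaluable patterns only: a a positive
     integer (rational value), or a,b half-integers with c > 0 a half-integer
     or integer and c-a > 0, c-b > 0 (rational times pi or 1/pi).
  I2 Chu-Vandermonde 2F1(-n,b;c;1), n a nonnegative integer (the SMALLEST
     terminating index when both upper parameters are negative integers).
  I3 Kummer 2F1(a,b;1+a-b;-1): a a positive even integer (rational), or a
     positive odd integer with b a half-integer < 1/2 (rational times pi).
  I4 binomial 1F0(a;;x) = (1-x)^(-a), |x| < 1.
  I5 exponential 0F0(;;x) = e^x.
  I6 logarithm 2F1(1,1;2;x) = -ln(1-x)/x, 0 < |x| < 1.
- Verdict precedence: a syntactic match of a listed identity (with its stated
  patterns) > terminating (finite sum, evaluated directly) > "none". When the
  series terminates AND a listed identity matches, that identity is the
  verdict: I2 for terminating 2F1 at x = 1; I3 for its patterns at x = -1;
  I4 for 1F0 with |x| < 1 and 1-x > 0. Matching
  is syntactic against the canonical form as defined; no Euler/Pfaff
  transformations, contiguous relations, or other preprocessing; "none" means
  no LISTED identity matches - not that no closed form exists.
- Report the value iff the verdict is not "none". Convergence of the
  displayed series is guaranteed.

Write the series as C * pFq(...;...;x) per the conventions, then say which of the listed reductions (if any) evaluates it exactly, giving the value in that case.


Key step: t_0 = -\frac{9}{10} here, and striking the common factor k + 1/2 reduces the term (C = -9/10, x = 1).
Consecutive-term ratio: r(k) = 1 * (k-8) (k-\frac{7}{3}) / [(k+8) (k+1)] - rational in k, leading ratio 1; with t_0 = -\frac{9}{10}, classification follows.

This is -\frac{9}{10} * 2F1(-8, -\frac{7}{3}; 8; 1) in reduced canonical form. Verdict at x = 1: Vandermonde's identity (I2) matches (terminating 2F1 at x = 1 with n = 8, b = -7/3, c = 8). Hence: -\frac{134991577}{32476950}.


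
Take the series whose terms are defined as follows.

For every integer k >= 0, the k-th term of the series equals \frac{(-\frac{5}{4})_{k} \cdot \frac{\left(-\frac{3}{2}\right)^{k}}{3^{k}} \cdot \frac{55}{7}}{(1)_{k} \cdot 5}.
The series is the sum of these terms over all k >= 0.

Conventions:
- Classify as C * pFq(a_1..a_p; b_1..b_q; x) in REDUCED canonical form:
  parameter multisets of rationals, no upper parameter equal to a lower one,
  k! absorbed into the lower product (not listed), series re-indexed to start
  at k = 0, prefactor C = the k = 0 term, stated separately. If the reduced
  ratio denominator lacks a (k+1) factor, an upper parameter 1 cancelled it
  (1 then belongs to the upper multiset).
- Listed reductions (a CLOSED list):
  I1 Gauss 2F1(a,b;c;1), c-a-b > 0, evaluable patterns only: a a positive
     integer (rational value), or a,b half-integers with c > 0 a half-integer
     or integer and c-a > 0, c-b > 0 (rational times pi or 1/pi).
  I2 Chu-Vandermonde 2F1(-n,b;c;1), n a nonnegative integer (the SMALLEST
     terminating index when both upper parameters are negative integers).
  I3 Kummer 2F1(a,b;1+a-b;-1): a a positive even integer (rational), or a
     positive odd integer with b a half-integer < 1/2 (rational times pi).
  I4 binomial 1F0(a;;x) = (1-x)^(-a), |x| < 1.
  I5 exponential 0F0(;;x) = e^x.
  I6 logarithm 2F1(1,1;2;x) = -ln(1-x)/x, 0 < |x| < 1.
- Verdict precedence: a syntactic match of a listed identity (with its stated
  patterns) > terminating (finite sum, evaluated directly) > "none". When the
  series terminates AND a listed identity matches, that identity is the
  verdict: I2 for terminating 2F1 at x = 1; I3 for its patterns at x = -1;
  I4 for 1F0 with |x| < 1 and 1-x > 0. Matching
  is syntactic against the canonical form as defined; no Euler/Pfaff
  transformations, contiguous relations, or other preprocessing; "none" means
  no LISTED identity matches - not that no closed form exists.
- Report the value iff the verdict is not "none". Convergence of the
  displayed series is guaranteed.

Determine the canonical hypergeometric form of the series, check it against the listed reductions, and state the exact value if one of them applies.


The series (x = -\frac{1}{2}) is 1F0: upper {-\frac{5}{4}}, lower {-}, prefactor \frac{11}{7}. Verdict (x = -\frac{1}{2}): the binomial series (I4) applies (the 1F0 binomial series: exponent 5/4, x = -\frac{1}{2}). Sum: \frac{11}{7} \cdot \left(\frac{3}{2}\right)^{\frac{5}{4}}.

Structural cue: with t_0 = \frac{11}{7}, the two k-th powers (C = 11/7) combine into one argument.
Ratio: r(k) = -\frac{1}{2} * (k-\frac{5}{4}) / [(k+1)] ; factor over Q: parameters, x = -\frac{1}{2}, and C = \frac{11}{7}.


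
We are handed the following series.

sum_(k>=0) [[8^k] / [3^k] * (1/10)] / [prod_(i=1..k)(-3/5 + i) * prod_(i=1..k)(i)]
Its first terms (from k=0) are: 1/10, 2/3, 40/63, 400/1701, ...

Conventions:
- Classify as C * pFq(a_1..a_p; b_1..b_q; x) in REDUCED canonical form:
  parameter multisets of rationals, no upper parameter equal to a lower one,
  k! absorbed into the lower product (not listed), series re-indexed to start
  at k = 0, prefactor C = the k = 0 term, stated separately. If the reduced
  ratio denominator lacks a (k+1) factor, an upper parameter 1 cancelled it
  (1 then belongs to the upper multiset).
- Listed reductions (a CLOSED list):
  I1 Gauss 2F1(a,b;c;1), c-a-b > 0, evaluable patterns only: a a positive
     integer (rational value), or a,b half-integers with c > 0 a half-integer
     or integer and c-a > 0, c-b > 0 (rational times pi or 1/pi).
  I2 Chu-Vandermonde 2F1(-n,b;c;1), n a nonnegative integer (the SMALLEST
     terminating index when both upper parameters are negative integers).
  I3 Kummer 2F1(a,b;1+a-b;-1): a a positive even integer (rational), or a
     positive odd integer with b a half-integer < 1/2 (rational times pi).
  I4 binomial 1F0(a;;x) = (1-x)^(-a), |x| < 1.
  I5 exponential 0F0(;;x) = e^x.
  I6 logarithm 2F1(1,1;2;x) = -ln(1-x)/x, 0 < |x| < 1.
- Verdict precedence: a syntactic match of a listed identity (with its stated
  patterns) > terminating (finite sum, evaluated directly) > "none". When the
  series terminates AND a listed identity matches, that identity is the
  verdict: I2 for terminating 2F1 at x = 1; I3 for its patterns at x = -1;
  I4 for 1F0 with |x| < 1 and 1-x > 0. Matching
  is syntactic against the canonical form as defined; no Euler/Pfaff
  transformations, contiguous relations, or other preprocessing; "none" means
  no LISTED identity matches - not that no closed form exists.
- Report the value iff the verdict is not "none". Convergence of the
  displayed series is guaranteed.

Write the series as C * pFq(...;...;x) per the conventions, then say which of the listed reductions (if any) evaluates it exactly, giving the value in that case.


Classification (C = 1/10): 0F1 with upper {-}, lower {2/5}, argument x = 8/3. Verdict: none (x = 8/3): each listed identity misses the multisets {-} ; {2/5}.

Key step: t_0 being 1/10, the two geometric factors (C = 1/10, x = 8/3) combine into one argument.
Term ratio: r(k) = (8/3) * 1 / [(k+2/5) (k+1)] - rational; roots negated = parameters, x = (8/3), C = 1/10.


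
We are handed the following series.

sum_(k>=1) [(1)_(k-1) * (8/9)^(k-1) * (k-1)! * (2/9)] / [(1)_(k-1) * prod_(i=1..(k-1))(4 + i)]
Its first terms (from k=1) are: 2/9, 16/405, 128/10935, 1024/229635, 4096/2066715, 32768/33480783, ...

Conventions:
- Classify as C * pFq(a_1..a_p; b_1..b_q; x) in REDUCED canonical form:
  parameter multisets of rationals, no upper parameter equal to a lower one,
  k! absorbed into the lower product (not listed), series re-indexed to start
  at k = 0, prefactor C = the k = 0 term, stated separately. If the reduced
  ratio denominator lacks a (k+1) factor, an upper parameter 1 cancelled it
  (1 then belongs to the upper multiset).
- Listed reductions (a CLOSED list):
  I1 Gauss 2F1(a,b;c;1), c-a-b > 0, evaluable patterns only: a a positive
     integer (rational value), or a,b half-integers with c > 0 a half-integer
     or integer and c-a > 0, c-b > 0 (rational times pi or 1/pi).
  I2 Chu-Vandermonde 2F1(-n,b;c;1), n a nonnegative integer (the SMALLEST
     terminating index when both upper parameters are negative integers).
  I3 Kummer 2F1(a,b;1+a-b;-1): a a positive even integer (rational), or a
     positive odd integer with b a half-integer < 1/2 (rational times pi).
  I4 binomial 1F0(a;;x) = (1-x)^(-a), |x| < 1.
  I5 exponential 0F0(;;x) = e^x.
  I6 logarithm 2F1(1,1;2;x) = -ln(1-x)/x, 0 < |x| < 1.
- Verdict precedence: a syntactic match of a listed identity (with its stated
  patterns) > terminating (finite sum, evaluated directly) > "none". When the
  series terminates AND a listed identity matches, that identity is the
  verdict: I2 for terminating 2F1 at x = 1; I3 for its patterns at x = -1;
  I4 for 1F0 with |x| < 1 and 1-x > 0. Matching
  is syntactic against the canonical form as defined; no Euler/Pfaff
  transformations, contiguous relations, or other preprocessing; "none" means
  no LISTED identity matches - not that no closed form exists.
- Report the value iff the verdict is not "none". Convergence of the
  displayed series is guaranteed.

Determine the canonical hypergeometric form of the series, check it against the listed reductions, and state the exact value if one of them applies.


Reduced: x = 8/9, 2F1, upper = {1, 1}, lower = {5}, C = 2/9. Verdict: none. A 2F1 with upper {1, 1} fits none of I1-I6 at x = 8/9; the sum runs forever.

Key observation: x = (8/9) and the lower running product (C = 2/9, x = 8/9) is a rising factorial.
Ratio: r(k) = (8/9) * (k+1) (k+1) / [(k+5) (k+1)] - rational in k, leading ratio (8/9); with t_0 = 2/9, classification follows.


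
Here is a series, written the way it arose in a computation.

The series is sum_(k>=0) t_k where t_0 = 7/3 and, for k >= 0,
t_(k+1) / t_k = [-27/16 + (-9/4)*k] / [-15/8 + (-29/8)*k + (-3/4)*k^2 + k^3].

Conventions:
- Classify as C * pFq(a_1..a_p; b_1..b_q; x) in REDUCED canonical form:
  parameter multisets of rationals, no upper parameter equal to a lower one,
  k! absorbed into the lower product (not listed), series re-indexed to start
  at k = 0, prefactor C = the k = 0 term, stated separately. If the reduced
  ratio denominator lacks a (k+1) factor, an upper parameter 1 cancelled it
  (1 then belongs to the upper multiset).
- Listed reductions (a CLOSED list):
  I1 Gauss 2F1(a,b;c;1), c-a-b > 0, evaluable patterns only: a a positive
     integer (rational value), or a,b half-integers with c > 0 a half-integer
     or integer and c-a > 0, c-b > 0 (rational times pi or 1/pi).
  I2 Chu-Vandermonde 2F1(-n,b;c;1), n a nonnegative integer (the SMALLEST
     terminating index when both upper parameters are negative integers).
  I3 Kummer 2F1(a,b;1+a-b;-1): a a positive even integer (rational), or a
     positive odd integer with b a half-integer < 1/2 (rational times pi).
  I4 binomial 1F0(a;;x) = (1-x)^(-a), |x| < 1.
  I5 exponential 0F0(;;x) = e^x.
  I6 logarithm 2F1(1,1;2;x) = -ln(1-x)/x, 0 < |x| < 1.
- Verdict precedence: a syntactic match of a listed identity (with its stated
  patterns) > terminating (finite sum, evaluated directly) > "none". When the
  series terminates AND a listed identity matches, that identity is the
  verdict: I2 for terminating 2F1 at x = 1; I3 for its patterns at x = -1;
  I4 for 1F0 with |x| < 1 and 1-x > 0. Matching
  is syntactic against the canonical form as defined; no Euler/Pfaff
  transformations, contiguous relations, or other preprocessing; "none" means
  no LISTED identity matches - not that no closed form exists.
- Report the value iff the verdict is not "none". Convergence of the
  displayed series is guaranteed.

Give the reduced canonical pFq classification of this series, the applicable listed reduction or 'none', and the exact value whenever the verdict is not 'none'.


This is 7/3 * 0F1(-; -5/2; -9/4) in reduced canonical form. Verdict: none (x = -9/4): each listed identity misses the multisets {-} ; {-5/2}.

Key observation: x = (-9/4) and the expanded ratio factors over Q; C = 7/3, roots give parameters.
Term ratio: r(k) = (-9/4) * 1 / [(k-5/2) (k+1)] - rational in k, leading ratio (-9/4); with t_0 = 7/3, classification follows.
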